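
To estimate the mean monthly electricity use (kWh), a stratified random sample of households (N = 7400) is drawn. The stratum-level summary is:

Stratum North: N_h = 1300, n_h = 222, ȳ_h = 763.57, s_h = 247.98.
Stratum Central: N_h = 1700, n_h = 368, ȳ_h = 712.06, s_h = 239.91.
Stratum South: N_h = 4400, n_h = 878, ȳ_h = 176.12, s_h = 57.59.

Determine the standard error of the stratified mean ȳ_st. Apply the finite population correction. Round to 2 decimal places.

SE(ȳ_st) ≈ 3.82

V̂(ȳ_st) = Σ W_h² (1 − n_h/N_h) s_h²/n_h, with W_h = N_h/N and N = 7400:
  stratum North: (1300/7400)²·(1 − 222/1300)·247.98²/222 = 7.0889
  stratum Central: (1700/7400)²·(1 − 368/1700)·239.91²/368 = 6.46753
  stratum South: (4400/7400)²·(1 − 878/4400)·57.59²/878 = 1.069
V̂(ȳ_st) = 14.6254
SE(ȳ_st) = √14.6254 = 3.82432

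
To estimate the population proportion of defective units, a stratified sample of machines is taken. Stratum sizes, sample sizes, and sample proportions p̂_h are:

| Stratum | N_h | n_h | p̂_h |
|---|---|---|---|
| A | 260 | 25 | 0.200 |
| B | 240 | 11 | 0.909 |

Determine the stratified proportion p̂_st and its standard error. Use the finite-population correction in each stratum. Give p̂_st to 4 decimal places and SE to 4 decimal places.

N = 500; stratum weights W_h = N_h/N.
p̂_st = Σ W_h p̂_h = (260·0.200 + 240·0.909)/500 = 0.54032
V̂(p̂_st) = Σ W_h² (1 − n_h/N_h) p̂_h(1−p̂_h)/(n_h−1):
  stratum A: (260/500)²·(1 − 25/260)·0.200·0.800/24 = 0.00162933
  stratum B: (240/500)²·(1 − 11/240)·0.909·0.091/10 = 0.00181849
V̂(p̂_st) = 0.00344783; SE = √V̂ = 0.0587182

p̂_st ≈ 0.5403, SE ≈ 0.0587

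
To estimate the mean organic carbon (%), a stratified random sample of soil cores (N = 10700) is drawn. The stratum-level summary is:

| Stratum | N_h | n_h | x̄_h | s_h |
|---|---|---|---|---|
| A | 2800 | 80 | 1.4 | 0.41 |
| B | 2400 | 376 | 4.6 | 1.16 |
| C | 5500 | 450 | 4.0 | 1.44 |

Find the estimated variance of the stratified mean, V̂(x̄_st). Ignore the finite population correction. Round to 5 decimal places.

V̂(x̄_st) = Σ W_h² s_h²/n_h, with W_h = N_h/N and N = 10700:
  stratum A: (2800/10700)²·0.41²/80 = 0.000143889
  stratum B: (2400/10700)²·1.16²/376 = 0.000180046
  stratum C: (5500/10700)²·1.44²/450 = 0.0012175
V̂(x̄_st) = 0.00154144

V̂(x̄_st) ≈ 0.00154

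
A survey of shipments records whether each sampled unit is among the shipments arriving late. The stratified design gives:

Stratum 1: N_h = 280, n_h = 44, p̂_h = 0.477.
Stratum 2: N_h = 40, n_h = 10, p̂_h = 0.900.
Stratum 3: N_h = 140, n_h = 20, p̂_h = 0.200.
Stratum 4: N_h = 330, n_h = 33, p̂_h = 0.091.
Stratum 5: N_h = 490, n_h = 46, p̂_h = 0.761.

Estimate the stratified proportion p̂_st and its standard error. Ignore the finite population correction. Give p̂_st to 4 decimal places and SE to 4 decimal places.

N = 1280; stratum weights W_h = N_h/N.
p̂_st = Σ W_h p̂_h = (280·0.477 + 40·0.900 + 140·0.200 + 330·0.091 + 490·0.761)/1280 = 0.46913
V̂(p̂_st) = Σ W_h² p̂_h(1−p̂_h)/(n_h−1):
  stratum 1: (280/1280)²·0.477·0.523/43 = 0.000277618
  stratum 2: (40/1280)²·0.900·0.100/9 = 9.76562e-06
  stratum 3: (140/1280)²·0.200·0.800/19 = 0.00010074
  stratum 4: (330/1280)²·0.091·0.909/32 = 0.000171816
  stratum 5: (490/1280)²·0.761·0.239/45 = 0.000592301
V̂(p̂_st) = 0.00115224; SE = √V̂ = 0.0339447

p̂_st ≈ 0.4691, SE ≈ 0.0339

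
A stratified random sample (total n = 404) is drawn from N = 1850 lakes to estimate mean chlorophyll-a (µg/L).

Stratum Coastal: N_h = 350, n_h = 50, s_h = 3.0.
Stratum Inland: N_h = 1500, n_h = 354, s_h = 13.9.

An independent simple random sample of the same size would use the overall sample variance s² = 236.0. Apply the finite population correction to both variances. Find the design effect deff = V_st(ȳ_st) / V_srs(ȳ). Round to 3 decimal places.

V̂(ȳ_st) = Σ W_h² (1 − n_h/N_h) s_h²/n_h, with W_h = N_h/N and N = 1850:
  stratum Coastal: (350/1850)²·(1 − 50/350)·3.0²/50 = 0.00552228
  stratum Inland: (1500/1850)²·(1 − 354/1500)·13.9²/354 = 0.274131
V_st = 0.279654
V_srs = (1 − 404/1850)·236.0/404 = 0.456591
deff = V_st / V_srs = 0.279654/0.456591 = 0.6125

deff ≈ 0.612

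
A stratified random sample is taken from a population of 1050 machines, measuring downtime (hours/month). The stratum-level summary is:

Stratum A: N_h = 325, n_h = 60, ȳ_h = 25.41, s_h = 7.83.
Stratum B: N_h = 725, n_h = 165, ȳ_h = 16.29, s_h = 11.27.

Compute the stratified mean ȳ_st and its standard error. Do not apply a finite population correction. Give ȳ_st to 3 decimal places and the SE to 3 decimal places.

ȳ_st = Σ W_h ȳ_h = (325·25.41 + 725·16.29)/1050 = 19.11286
V̂(ȳ_st) = Σ W_h² s_h²/n_h, with W_h = N_h/N and N = 1050:
  stratum A: (325/1050)²·7.83²/60 = 0.097895
  stratum B: (725/1050)²·11.27²/165 = 0.366996
V̂(ȳ_st) = 0.464891
SE(ȳ_st) = √0.464891 = 0.681829

ȳ_st ≈ 19.113, SE ≈ 0.682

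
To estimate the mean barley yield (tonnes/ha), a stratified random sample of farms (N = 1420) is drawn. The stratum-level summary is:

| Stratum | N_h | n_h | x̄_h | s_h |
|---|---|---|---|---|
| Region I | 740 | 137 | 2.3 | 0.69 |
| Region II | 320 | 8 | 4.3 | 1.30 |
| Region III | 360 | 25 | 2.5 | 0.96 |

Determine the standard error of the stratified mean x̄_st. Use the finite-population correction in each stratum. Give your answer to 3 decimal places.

SE(x̄_st) ≈ 0.116

V̂(x̄_st) = Σ W_h² (1 − n_h/N_h) s_h²/n_h, with W_h = N_h/N and N = 1420:
  stratum Region I: (740/1420)²·(1 − 137/740)·0.69²/137 = 0.000769042
  stratum Region II: (320/1420)²·(1 − 8/320)·1.30²/8 = 0.0104598
  stratum Region III: (360/1420)²·(1 − 25/360)·0.96²/25 = 0.00220482
V̂(x̄_st) = 0.0134337
SE(x̄_st) = √0.0134337 = 0.115904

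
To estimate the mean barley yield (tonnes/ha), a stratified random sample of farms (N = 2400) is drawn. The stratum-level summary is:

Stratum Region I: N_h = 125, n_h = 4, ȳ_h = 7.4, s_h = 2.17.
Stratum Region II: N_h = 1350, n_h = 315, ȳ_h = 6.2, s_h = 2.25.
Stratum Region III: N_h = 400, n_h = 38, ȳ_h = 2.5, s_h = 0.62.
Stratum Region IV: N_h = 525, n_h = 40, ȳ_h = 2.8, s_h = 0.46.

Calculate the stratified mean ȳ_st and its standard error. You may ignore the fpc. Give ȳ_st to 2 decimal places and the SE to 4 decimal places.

ȳ_st = Σ W_h ȳ_h = (125·7.4 + 1350·6.2 + 400·2.5 + 525·2.8)/2400 = 4.90208
V̂(ȳ_st) = Σ W_h² s_h²/n_h, with W_h = N_h/N and N = 2400:
  stratum Region I: (125/2400)²·2.17²/4 = 0.00319343
  stratum Region II: (1350/2400)²·2.25²/315 = 0.0050851
  stratum Region III: (400/2400)²·0.62²/38 = 0.000280994
  stratum Region IV: (525/2400)²·0.46²/40 = 0.000253135
V̂(ȳ_st) = 0.00881266
SE(ȳ_st) = √0.00881266 = 0.0938758

ȳ_st ≈ 4.90, SE ≈ 0.0939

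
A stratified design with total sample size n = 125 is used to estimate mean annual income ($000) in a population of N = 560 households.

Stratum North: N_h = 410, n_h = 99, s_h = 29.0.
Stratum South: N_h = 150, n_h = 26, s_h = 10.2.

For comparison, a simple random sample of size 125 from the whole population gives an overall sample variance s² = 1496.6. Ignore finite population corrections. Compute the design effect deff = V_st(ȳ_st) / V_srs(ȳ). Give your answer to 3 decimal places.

deff ≈ 0.404

V̂(ȳ_st) = Σ W_h² s_h²/n_h, with W_h = N_h/N and N = 560:
  stratum North: (410/560)²·29.0²/99 = 4.55357
  stratum South: (150/560)²·10.2²/26 = 0.2871
V_st = 4.84067
V_srs = s²/n = 1496.6/125 = 11.9728
deff = V_st / V_srs = 4.84067/11.9728 = 0.4043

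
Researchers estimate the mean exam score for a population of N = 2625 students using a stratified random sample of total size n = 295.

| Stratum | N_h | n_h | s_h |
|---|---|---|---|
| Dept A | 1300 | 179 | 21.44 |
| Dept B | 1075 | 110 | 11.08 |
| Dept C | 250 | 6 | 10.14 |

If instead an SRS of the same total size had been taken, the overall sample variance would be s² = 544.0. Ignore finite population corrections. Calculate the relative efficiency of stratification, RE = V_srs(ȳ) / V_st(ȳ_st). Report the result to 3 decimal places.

RE ≈ 1.896

V̂(ȳ_st) = Σ W_h² s_h²/n_h, with W_h = N_h/N and N = 2625:
  stratum Dept A: (1300/2625)²·21.44²/179 = 0.629832
  stratum Dept B: (1075/2625)²·11.08²/110 = 0.187174
  stratum Dept C: (250/2625)²·10.14²/6 = 0.155434
V_st = 0.97244
V_srs = s²/n = 544.0/295 = 1.84407
Relative efficiency = V_srs / V_st = 1.84407/0.97244 = 1.8963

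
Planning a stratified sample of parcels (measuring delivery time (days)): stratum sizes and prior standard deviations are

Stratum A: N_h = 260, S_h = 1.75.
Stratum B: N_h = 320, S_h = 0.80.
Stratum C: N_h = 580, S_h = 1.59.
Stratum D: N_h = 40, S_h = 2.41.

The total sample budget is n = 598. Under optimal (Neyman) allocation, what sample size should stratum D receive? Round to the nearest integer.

33

Neyman allocation: n_h = n · N_h S_h / Σ N_i S_i, with n = 598.
  stratum A: N_h·S_h = 260·1.75 = 455.00
  stratum B: N_h·S_h = 320·0.80 = 256.00
  stratum C: N_h·S_h = 580·1.59 = 922.20
  stratum D: N_h·S_h = 40·2.41 = 96.40
Σ N_h S_h = 1729.60
n for stratum D = 598·96.40/1729.60 = 33.330 → 33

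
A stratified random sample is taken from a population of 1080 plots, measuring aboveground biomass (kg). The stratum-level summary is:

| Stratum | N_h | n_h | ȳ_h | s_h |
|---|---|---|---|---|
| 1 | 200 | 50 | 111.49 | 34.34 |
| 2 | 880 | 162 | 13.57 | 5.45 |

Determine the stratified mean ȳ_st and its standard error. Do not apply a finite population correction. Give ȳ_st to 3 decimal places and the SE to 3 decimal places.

ȳ_st ≈ 31.703, SE ≈ 0.965

ȳ_st = Σ W_h ȳ_h = (200·111.49 + 880·13.57)/1080 = 31.70333
V̂(ȳ_st) = Σ W_h² s_h²/n_h, with W_h = N_h/N and N = 1080:
  stratum 1: (200/1080)²·34.34²/50 = 0.808804
  stratum 2: (880/1080)²·5.45²/162 = 0.121729
V̂(ȳ_st) = 0.930533
SE(ȳ_st) = √0.930533 = 0.964641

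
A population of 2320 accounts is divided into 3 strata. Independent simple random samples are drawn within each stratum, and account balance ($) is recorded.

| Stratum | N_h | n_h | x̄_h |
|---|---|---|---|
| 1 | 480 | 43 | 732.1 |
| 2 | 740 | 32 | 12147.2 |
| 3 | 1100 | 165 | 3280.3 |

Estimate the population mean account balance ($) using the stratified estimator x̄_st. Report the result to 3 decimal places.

N = Σ N_h = 2320. Stratum weights W_h = N_h/N.
x̄_st = (480·732.1 + 740·12147.2 + 1100·3280.3) / 2320 = 5581.32155

x̄_st ≈ 5581.322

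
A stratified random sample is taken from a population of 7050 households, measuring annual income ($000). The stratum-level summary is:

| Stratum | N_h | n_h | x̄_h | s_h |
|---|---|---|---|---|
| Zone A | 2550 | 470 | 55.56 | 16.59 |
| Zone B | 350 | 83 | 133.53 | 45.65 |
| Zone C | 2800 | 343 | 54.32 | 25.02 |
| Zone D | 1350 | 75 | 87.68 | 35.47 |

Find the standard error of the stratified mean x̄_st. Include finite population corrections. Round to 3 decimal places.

SE(x̄_st) ≈ 0.971

V̂(x̄_st) = Σ W_h² (1 − n_h/N_h) s_h²/n_h, with W_h = N_h/N and N = 7050:
  stratum Zone A: (2550/7050)²·(1 − 470/2550)·16.59²/470 = 0.0624914
  stratum Zone B: (350/7050)²·(1 − 83/350)·45.65²/83 = 0.0472068
  stratum Zone C: (2800/7050)²·(1 − 343/2800)·25.02²/343 = 0.252619
  stratum Zone D: (1350/7050)²·(1 − 75/1350)·35.47²/75 = 0.580934
V̂(x̄_st) = 0.943251
SE(x̄_st) = √0.943251 = 0.971211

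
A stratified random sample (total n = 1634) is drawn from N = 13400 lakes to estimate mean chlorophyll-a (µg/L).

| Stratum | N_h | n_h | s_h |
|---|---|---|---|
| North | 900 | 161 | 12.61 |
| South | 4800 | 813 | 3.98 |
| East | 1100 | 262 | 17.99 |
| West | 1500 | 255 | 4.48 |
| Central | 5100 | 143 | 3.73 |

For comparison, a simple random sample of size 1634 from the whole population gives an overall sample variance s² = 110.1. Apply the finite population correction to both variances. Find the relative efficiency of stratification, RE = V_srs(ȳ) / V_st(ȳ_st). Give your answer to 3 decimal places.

RE ≈ 2.225

V̂(ȳ_st) = Σ W_h² (1 − n_h/N_h) s_h²/n_h, with W_h = N_h/N and N = 13400:
  stratum North: (900/13400)²·(1 − 161/900)·12.61²/161 = 0.00365832
  stratum South: (4800/13400)²·(1 − 813/4800)·3.98²/813 = 0.0020766
  stratum East: (1100/13400)²·(1 − 262/1100)·17.99²/262 = 0.00634144
  stratum West: (1500/13400)²·(1 − 255/1500)·4.48²/255 = 0.000818591
  stratum Central: (5100/13400)²·(1 − 143/5100)·3.73²/143 = 0.0136981
V_st = 0.0265931
V_srs = (1 − 1634/13400)·110.1/1634 = 0.0591642
Relative efficiency = V_srs / V_st = 0.0591642/0.0265931 = 2.2248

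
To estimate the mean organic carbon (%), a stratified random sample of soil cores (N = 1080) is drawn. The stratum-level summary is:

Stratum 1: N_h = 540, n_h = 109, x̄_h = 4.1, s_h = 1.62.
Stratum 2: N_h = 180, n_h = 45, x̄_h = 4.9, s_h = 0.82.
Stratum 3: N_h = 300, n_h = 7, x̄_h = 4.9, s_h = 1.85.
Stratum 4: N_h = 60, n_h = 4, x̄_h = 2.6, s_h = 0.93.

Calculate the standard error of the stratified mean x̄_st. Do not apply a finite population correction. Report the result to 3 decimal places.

V̂(x̄_st) = Σ W_h² s_h²/n_h, with W_h = N_h/N and N = 1080:
  stratum 1: (540/1080)²·1.62²/109 = 0.00601927
  stratum 2: (180/1080)²·0.82²/45 = 0.000415062
  stratum 3: (300/1080)²·1.85²/7 = 0.037726
  stratum 4: (60/1080)²·0.93²/4 = 0.000667361
V̂(x̄_st) = 0.0448277
SE(x̄_st) = √0.0448277 = 0.211725

SE(x̄_st) ≈ 0.212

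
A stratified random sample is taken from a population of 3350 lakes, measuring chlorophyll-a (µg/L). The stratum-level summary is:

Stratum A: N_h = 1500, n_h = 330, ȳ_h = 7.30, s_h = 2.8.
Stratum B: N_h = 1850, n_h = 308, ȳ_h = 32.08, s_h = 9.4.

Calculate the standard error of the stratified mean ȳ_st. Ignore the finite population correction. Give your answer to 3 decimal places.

SE(ȳ_st) ≈ 0.304

V̂(ȳ_st) = Σ W_h² s_h²/n_h, with W_h = N_h/N and N = 3350:
  stratum A: (1500/3350)²·2.8²/330 = 0.00476316
  stratum B: (1850/3350)²·9.4²/308 = 0.0874901
V̂(ȳ_st) = 0.0922532
SE(ȳ_st) = √0.0922532 = 0.303732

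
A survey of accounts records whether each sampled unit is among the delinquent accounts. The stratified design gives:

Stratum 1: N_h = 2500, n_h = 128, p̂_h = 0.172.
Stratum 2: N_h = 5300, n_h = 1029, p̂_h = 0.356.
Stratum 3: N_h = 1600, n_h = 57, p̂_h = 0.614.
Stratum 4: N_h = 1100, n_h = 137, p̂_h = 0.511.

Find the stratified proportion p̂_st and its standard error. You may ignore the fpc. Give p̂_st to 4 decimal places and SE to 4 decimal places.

p̂_st ≈ 0.3677, SE ≈ 0.0155

N = 10500; stratum weights W_h = N_h/N.
p̂_st = Σ W_h p̂_h = (2500·0.172 + 5300·0.356 + 1600·0.614 + 1100·0.511)/10500 = 0.36774
V̂(p̂_st) = Σ W_h² p̂_h(1−p̂_h)/(n_h−1):
  stratum 1: (2500/10500)²·0.172·0.828/127 = 6.35706e-05
  stratum 2: (5300/10500)²·0.356·0.644/1028 = 5.68219e-05
  stratum 3: (1600/10500)²·0.614·0.386/56 = 9.82718e-05
  stratum 4: (1100/10500)²·0.511·0.489/136 = 2.0165e-05
V̂(p̂_st) = 0.000238829; SE = √V̂ = 0.0154541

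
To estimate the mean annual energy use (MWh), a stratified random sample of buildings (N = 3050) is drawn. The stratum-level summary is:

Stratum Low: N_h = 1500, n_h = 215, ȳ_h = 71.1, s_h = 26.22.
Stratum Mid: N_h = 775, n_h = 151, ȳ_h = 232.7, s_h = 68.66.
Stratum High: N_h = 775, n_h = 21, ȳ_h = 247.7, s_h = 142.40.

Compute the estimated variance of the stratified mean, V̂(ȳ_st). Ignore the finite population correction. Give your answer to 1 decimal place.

V̂(ȳ_st) ≈ 65.1

V̂(ȳ_st) = Σ W_h² s_h²/n_h, with W_h = N_h/N and N = 3050:
  stratum Low: (1500/3050)²·26.22²/215 = 0.77341
  stratum Mid: (775/3050)²·68.66²/151 = 2.01574
  stratum High: (775/3050)²·142.40²/21 = 62.3454
V̂(ȳ_st) = 65.1345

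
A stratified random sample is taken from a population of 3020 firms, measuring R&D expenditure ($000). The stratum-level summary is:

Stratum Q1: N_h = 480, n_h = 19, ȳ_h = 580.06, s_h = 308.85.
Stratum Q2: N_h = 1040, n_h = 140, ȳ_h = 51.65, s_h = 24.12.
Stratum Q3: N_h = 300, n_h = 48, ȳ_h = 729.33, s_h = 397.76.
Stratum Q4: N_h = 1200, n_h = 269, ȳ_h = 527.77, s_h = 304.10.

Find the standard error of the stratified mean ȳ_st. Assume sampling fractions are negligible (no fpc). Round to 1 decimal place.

V̂(ȳ_st) = Σ W_h² s_h²/n_h, with W_h = N_h/N and N = 3020:
  stratum Q1: (480/3020)²·308.85²/19 = 126.827
  stratum Q2: (1040/3020)²·24.12²/140 = 0.49281
  stratum Q3: (300/3020)²·397.76²/48 = 32.5259
  stratum Q4: (1200/3020)²·304.10²/269 = 54.2787
V̂(ȳ_st) = 214.124
SE(ȳ_st) = √214.124 = 14.633

SE(ȳ_st) ≈ 14.6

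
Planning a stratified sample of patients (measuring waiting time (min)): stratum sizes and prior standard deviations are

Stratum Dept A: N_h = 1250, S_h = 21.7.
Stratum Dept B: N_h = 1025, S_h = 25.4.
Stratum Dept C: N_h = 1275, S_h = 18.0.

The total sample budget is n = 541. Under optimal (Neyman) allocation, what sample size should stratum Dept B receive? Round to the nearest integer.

185

Neyman allocation: n_h = n · N_h S_h / Σ N_i S_i, with n = 541.
  stratum Dept A: N_h·S_h = 1250·21.7 = 27125.00
  stratum Dept B: N_h·S_h = 1025·25.4 = 26035.00
  stratum Dept C: N_h·S_h = 1275·18.0 = 22950.00
Σ N_h S_h = 76110.00
n for stratum Dept B = 541·26035.00/76110.00 = 185.060 → 185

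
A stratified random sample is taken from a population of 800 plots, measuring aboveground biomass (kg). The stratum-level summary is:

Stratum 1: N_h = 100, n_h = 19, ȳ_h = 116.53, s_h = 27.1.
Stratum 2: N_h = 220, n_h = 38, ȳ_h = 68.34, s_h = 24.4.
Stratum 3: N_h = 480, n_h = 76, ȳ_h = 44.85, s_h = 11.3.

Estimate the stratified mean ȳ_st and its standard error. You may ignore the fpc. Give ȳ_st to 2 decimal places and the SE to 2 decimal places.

ȳ_st ≈ 60.27, SE ≈ 1.55

ȳ_st = Σ W_h ȳ_h = (100·116.53 + 220·68.34 + 480·44.85)/800 = 60.26975
V̂(ȳ_st) = Σ W_h² s_h²/n_h, with W_h = N_h/N and N = 800:
  stratum 1: (100/800)²·27.1²/19 = 0.603956
  stratum 2: (220/800)²·24.4²/38 = 1.18484
  stratum 3: (480/800)²·11.3²/76 = 0.604847
V̂(ȳ_st) = 2.39365
SE(ȳ_st) = √2.39365 = 1.54714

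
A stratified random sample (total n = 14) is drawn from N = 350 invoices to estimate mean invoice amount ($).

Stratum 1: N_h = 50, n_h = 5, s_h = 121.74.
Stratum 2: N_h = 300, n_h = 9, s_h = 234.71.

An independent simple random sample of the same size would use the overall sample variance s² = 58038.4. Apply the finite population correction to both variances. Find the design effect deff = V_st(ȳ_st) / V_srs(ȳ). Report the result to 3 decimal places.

V̂(ȳ_st) = Σ W_h² (1 − n_h/N_h) s_h²/n_h, with W_h = N_h/N and N = 350:
  stratum 1: (50/350)²·(1 − 5/50)·121.74²/5 = 54.4431
  stratum 2: (300/350)²·(1 − 9/300)·234.71²/9 = 4362.13
V_st = 4416.58
V_srs = (1 − 14/350)·58038.4/14 = 3979.78
deff = V_st / V_srs = 4416.58/3979.78 = 1.1098

deff ≈ 1.110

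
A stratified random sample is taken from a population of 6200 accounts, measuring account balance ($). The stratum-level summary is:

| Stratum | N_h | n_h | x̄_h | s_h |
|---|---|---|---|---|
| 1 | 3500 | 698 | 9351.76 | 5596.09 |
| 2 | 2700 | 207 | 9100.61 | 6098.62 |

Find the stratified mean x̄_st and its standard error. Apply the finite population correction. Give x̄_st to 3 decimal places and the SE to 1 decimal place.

x̄_st = Σ W_h x̄_h = (3500·9351.76 + 2700·9100.61)/6200 = 9242.38823
V̂(x̄_st) = Σ W_h² (1 − n_h/N_h) s_h²/n_h, with W_h = N_h/N and N = 6200:
  stratum 1: (3500/6200)²·(1 − 698/3500)·5596.09²/698 = 11446.3
  stratum 2: (2700/6200)²·(1 − 207/2700)·6098.62²/207 = 31462.7
V̂(x̄_st) = 42909
SE(x̄_st) = √42909 = 207.145

x̄_st ≈ 9242.388, SE ≈ 207.1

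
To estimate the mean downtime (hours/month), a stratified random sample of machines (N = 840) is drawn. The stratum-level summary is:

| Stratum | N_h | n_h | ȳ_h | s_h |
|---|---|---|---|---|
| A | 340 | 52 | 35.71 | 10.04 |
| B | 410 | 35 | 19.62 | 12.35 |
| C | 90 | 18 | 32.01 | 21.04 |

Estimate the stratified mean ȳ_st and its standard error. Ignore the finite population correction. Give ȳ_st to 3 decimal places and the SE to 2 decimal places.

ȳ_st = Σ W_h ȳ_h = (340·35.71 + 410·19.62 + 90·32.01)/840 = 27.46012
V̂(ȳ_st) = Σ W_h² s_h²/n_h, with W_h = N_h/N and N = 840:
  stratum A: (340/840)²·10.04²/52 = 0.317587
  stratum B: (410/840)²·12.35²/35 = 1.03819
  stratum C: (90/840)²·21.04²/18 = 0.282322
V̂(ȳ_st) = 1.6381
SE(ȳ_st) = √1.6381 = 1.27988

ȳ_st ≈ 27.460, SE ≈ 1.28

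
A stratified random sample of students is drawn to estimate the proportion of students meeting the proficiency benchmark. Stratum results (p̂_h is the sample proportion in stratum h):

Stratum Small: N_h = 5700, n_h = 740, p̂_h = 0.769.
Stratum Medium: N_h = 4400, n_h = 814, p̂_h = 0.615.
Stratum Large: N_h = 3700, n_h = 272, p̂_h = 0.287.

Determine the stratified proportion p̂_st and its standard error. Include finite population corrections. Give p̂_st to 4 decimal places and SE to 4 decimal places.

N = 13800; stratum weights W_h = N_h/N.
p̂_st = Σ W_h p̂_h = (5700·0.769 + 4400·0.615 + 3700·0.287)/13800 = 0.59067
V̂(p̂_st) = Σ W_h² (1 − n_h/N_h) p̂_h(1−p̂_h)/(n_h−1):
  stratum Small: (5700/13800)²·(1 − 740/5700)·0.769·0.231/739 = 3.56855e-05
  stratum Medium: (4400/13800)²·(1 − 814/4400)·0.615·0.385/813 = 2.41296e-05
  stratum Large: (3700/13800)²·(1 − 272/3700)·0.287·0.713/271 = 5.02906e-05
V̂(p̂_st) = 0.000110106; SE = √V̂ = 0.0104931

p̂_st ≈ 0.5907, SE ≈ 0.0105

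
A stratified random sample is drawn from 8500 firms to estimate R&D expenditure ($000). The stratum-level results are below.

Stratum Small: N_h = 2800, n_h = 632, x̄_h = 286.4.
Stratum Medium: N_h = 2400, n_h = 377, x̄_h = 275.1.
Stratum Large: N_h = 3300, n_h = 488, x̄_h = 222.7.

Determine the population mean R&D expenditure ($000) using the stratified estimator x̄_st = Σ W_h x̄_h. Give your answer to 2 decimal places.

x̄_st ≈ 258.48

N = Σ N_h = 8500. Stratum weights W_h = N_h/N.
x̄_st = (2800·286.4 + 2400·275.1 + 3300·222.7) / 8500 = 258.4788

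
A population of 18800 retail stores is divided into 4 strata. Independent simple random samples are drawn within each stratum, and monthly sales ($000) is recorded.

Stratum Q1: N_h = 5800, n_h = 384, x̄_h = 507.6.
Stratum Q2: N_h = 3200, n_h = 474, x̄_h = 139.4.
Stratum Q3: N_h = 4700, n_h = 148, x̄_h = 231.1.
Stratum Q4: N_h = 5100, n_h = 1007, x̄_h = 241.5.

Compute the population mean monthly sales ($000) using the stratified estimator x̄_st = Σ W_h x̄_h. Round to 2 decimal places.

x̄_st ≈ 303.62

N = Σ N_h = 18800. Stratum weights W_h = N_h/N.
x̄_st = (5800·507.6 + 3200·139.4 + 4700·231.1 + 5100·241.5) / 18800 = 303.6160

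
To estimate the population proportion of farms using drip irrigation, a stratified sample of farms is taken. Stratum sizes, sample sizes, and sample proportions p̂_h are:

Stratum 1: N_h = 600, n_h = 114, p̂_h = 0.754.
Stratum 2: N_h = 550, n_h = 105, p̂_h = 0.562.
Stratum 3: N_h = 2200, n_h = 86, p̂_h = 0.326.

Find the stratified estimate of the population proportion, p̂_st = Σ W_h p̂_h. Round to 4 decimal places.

N = 3350; stratum weights W_h = N_h/N.
p̂_st = Σ W_h p̂_h = (600·0.754 + 550·0.562 + 2200·0.326)/3350 = 0.44140

p̂_st ≈ 0.4414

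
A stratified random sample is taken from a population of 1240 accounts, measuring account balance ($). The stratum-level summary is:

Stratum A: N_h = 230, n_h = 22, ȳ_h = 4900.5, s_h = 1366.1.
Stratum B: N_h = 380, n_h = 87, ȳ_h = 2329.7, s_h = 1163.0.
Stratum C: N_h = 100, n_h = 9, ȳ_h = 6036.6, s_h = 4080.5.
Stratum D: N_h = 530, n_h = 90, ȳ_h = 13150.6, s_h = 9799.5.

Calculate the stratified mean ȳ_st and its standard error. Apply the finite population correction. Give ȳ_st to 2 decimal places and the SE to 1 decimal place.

ȳ_st = Σ W_h ȳ_h = (230·4900.5 + 380·2329.7 + 100·6036.6 + 530·13150.6)/1240 = 7730.54758
V̂(ȳ_st) = Σ W_h² (1 − n_h/N_h) s_h²/n_h, with W_h = N_h/N and N = 1240:
  stratum A: (230/1240)²·(1 − 22/230)·1366.1²/22 = 2639.31
  stratum B: (380/1240)²·(1 − 87/380)·1163.0²/87 = 1125.77
  stratum C: (100/1240)²·(1 − 9/100)·4080.5²/9 = 10949.2
  stratum D: (530/1240)²·(1 − 90/530)·9799.5²/90 = 161827
V̂(ȳ_st) = 176541
SE(ȳ_st) = √176541 = 420.168

ȳ_st ≈ 7730.55, SE ≈ 420.2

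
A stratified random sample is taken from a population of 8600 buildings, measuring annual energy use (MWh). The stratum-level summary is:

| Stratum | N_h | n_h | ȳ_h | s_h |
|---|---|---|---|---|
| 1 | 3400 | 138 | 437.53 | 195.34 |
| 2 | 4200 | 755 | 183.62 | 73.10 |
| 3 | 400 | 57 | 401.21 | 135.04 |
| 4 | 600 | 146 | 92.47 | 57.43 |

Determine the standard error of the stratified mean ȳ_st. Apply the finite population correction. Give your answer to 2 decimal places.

SE(ȳ_st) ≈ 6.60

V̂(ȳ_st) = Σ W_h² (1 − n_h/N_h) s_h²/n_h, with W_h = N_h/N and N = 8600:
  stratum 1: (3400/8600)²·(1 − 138/3400)·195.34²/138 = 41.4638
  stratum 2: (4200/8600)²·(1 − 755/4200)·73.10²/755 = 1.38462
  stratum 3: (400/8600)²·(1 − 57/400)·135.04²/57 = 0.593482
  stratum 4: (600/8600)²·(1 − 146/600)·57.43²/146 = 0.0832022
V̂(ȳ_st) = 43.5251
SE(ȳ_st) = √43.5251 = 6.59736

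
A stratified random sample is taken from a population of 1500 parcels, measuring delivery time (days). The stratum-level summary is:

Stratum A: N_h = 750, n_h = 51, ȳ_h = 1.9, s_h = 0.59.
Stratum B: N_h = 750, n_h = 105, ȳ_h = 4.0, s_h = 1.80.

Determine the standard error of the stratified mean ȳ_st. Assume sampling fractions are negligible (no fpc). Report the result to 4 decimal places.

SE(ȳ_st) ≈ 0.0971

V̂(ȳ_st) = Σ W_h² s_h²/n_h, with W_h = N_h/N and N = 1500:
  stratum A: (750/1500)²·0.59²/51 = 0.00170637
  stratum B: (750/1500)²·1.80²/105 = 0.00771429
V̂(ȳ_st) = 0.00942066
SE(ȳ_st) = √0.00942066 = 0.0970601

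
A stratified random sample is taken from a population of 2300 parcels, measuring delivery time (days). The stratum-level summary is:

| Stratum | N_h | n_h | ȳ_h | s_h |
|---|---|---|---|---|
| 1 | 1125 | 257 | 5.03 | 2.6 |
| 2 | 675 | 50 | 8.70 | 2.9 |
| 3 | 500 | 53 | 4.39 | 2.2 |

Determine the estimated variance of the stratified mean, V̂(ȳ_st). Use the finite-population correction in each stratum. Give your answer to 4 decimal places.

V̂(ȳ_st) ≈ 0.0221

V̂(ȳ_st) = Σ W_h² (1 − n_h/N_h) s_h²/n_h, with W_h = N_h/N and N = 2300:
  stratum 1: (1125/2300)²·(1 − 257/1125)·2.6²/257 = 0.00485546
  stratum 2: (675/2300)²·(1 − 50/675)·2.9²/50 = 0.0134139
  stratum 3: (500/2300)²·(1 − 53/500)·2.2²/53 = 0.00385826
V̂(ȳ_st) = 0.0221276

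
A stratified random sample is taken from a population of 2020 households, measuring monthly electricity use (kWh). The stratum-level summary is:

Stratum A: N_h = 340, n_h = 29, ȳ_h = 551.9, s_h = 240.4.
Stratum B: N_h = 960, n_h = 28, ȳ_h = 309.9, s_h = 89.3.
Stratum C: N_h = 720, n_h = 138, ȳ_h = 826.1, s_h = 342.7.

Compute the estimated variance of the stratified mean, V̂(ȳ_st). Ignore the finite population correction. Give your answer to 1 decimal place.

V̂(ȳ_st) ≈ 228.9

V̂(ȳ_st) = Σ W_h² s_h²/n_h, with W_h = N_h/N and N = 2020:
  stratum A: (340/2020)²·240.4²/29 = 56.4581
  stratum B: (960/2020)²·89.3²/28 = 64.3257
  stratum C: (720/2020)²·342.7²/138 = 108.121
V̂(ȳ_st) = 228.905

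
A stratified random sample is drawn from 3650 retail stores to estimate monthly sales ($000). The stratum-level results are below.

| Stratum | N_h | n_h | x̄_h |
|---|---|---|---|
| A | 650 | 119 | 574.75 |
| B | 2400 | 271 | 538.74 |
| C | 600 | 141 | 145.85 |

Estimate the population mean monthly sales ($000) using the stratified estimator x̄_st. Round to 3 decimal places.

N = Σ N_h = 3650. Stratum weights W_h = N_h/N.
x̄_st = (650·574.75 + 2400·538.74 + 600·145.85) / 3650 = 480.56808

x̄_st ≈ 480.568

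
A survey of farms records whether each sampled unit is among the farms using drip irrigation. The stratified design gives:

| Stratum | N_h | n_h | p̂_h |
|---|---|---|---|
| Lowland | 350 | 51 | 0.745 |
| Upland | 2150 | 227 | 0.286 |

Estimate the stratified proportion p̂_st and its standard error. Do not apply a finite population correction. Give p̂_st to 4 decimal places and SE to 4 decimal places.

p̂_st ≈ 0.3503, SE ≈ 0.0273

N = 2500; stratum weights W_h = N_h/N.
p̂_st = Σ W_h p̂_h = (350·0.745 + 2150·0.286)/2500 = 0.35026
V̂(p̂_st) = Σ W_h² p̂_h(1−p̂_h)/(n_h−1):
  stratum Lowland: (350/2500)²·0.745·0.255/50 = 7.44702e-05
  stratum Upland: (2150/2500)²·0.286·0.714/226 = 0.000668271
V̂(p̂_st) = 0.000742741; SE = √V̂ = 0.0272533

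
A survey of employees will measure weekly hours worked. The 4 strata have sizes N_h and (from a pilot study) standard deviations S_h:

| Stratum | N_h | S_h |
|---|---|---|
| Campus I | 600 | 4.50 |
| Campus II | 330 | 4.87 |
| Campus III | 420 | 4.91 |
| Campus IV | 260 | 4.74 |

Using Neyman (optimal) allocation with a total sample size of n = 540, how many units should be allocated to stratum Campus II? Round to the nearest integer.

114

Neyman allocation: n_h = n · N_h S_h / Σ N_i S_i, with n = 540.
  stratum Campus I: N_h·S_h = 600·4.50 = 2700.00
  stratum Campus II: N_h·S_h = 330·4.87 = 1607.10
  stratum Campus III: N_h·S_h = 420·4.91 = 2062.20
  stratum Campus IV: N_h·S_h = 260·4.74 = 1232.40
Σ N_h S_h = 7601.70
n for stratum Campus II = 540·1607.10/7601.70 = 114.163 → 114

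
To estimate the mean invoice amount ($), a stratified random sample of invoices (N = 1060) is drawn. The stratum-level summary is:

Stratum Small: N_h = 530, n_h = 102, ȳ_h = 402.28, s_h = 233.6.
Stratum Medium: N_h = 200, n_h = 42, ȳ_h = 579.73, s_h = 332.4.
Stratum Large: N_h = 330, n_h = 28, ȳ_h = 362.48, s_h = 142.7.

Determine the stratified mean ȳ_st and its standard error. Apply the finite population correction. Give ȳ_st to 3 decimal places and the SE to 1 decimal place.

ȳ_st ≈ 423.371, SE ≈ 15.7

ȳ_st = Σ W_h ȳ_h = (530·402.28 + 200·579.73 + 330·362.48)/1060 = 423.37057
V̂(ȳ_st) = Σ W_h² (1 − n_h/N_h) s_h²/n_h, with W_h = N_h/N and N = 1060:
  stratum Small: (530/1060)²·(1 − 102/530)·233.6²/102 = 108.007
  stratum Medium: (200/1060)²·(1 − 42/200)·332.4²/42 = 73.9858
  stratum Large: (330/1060)²·(1 − 28/330)·142.7²/28 = 64.5058
V̂(ȳ_st) = 246.499
SE(ȳ_st) = √246.499 = 15.7003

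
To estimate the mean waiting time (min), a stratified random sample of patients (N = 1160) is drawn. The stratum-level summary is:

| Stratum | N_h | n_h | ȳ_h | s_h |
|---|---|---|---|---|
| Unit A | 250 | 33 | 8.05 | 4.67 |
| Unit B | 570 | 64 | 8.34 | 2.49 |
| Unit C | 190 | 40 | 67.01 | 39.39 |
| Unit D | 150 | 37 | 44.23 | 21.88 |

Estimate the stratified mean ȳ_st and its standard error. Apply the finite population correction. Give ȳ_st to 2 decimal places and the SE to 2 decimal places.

ȳ_st ≈ 22.53, SE ≈ 1.02

ȳ_st = Σ W_h ȳ_h = (250·8.05 + 570·8.34 + 190·67.01 + 150·44.23)/1160 = 22.52819
V̂(ȳ_st) = Σ W_h² (1 − n_h/N_h) s_h²/n_h, with W_h = N_h/N and N = 1160:
  stratum Unit A: (250/1160)²·(1 − 33/250)·4.67²/33 = 0.0266443
  stratum Unit B: (570/1160)²·(1 − 64/570)·2.49²/64 = 0.0207648
  stratum Unit C: (190/1160)²·(1 − 40/190)·39.39²/40 = 0.821563
  stratum Unit D: (150/1160)²·(1 − 37/150)·21.88²/37 = 0.162985
V̂(ȳ_st) = 1.03196
SE(ȳ_st) = √1.03196 = 1.01585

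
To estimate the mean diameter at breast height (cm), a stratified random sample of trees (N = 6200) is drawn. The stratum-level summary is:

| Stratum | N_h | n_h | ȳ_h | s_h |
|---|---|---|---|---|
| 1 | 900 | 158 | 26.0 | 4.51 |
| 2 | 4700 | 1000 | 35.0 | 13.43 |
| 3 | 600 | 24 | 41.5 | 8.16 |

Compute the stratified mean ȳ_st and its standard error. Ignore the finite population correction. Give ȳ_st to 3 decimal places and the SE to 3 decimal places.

ȳ_st = Σ W_h ȳ_h = (900·26.0 + 4700·35.0 + 600·41.5)/6200 = 34.32258
V̂(ȳ_st) = Σ W_h² s_h²/n_h, with W_h = N_h/N and N = 6200:
  stratum 1: (900/6200)²·4.51²/158 = 0.00271267
  stratum 2: (4700/6200)²·13.43²/1000 = 0.103649
  stratum 3: (600/6200)²·8.16²/24 = 0.0259829
V̂(ȳ_st) = 0.132344
SE(ȳ_st) = √0.132344 = 0.363792

ȳ_st ≈ 34.323, SE ≈ 0.364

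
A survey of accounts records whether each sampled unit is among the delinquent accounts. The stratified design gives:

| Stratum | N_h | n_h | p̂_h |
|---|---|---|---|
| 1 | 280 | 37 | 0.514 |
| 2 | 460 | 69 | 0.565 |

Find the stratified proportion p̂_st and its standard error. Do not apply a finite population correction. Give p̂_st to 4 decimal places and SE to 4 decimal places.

N = 740; stratum weights W_h = N_h/N.
p̂_st = Σ W_h p̂_h = (280·0.514 + 460·0.565)/740 = 0.54570
V̂(p̂_st) = Σ W_h² p̂_h(1−p̂_h)/(n_h−1):
  stratum 1: (280/740)²·0.514·0.486/36 = 0.000993458
  stratum 2: (460/740)²·0.565·0.435/68 = 0.00139663
V̂(p̂_st) = 0.00239009; SE = √V̂ = 0.0488885

p̂_st ≈ 0.5457, SE ≈ 0.0489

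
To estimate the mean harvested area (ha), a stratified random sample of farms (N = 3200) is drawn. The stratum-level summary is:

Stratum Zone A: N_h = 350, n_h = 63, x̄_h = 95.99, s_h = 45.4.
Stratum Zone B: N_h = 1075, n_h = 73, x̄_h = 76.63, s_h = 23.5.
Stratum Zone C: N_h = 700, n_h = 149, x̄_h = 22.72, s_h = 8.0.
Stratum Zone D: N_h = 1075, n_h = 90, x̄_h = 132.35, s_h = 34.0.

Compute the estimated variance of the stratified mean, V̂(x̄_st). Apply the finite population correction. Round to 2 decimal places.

V̂(x̄_st) ≈ 2.46

V̂(x̄_st) = Σ W_h² (1 − n_h/N_h) s_h²/n_h, with W_h = N_h/N and N = 3200:
  stratum Zone A: (350/3200)²·(1 − 63/350)·45.4²/63 = 0.320938
  stratum Zone B: (1075/3200)²·(1 − 73/1075)·23.5²/73 = 0.795773
  stratum Zone C: (700/3200)²·(1 − 149/700)·8.0²/149 = 0.0161787
  stratum Zone D: (1075/3200)²·(1 − 90/1075)·34.0²/90 = 1.32819
V̂(x̄_st) = 2.46108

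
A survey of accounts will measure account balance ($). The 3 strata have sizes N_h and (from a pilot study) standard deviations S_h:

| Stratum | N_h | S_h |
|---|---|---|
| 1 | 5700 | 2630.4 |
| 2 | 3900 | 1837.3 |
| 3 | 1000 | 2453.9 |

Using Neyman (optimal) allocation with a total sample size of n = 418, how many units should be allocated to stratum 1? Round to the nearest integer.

255

Neyman allocation: n_h = n · N_h S_h / Σ N_i S_i, with n = 418.
  stratum 1: N_h·S_h = 5700·2630.4 = 14993280.00
  stratum 2: N_h·S_h = 3900·1837.3 = 7165470.00
  stratum 3: N_h·S_h = 1000·2453.9 = 2453900.00
Σ N_h S_h = 24612650.00
n for stratum 1 = 418·14993280.00/24612650.00 = 254.633 → 255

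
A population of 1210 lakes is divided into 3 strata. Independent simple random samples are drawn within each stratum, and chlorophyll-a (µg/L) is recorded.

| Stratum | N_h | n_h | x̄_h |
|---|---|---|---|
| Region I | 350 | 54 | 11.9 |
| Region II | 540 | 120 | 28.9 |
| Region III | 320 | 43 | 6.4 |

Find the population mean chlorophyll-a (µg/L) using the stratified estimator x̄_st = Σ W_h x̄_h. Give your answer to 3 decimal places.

x̄_st ≈ 18.032

N = Σ N_h = 1210. Stratum weights W_h = N_h/N.
x̄_st = (350·11.9 + 540·28.9 + 320·6.4) / 1210 = 18.03223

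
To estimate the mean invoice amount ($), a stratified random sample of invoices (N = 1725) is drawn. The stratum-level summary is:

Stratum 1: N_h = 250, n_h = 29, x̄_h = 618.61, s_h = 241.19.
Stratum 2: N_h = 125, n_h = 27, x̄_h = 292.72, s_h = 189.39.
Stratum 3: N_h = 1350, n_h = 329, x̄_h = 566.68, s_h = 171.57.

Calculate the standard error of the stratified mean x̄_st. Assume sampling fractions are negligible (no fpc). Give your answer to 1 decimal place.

V̂(x̄_st) = Σ W_h² s_h²/n_h, with W_h = N_h/N and N = 1725:
  stratum 1: (250/1725)²·241.19²/29 = 42.133
  stratum 2: (125/1725)²·189.39²/27 = 6.97577
  stratum 3: (1350/1725)²·171.57²/329 = 54.7994
V̂(x̄_st) = 103.908
SE(x̄_st) = √103.908 = 10.1935

SE(x̄_st) ≈ 10.2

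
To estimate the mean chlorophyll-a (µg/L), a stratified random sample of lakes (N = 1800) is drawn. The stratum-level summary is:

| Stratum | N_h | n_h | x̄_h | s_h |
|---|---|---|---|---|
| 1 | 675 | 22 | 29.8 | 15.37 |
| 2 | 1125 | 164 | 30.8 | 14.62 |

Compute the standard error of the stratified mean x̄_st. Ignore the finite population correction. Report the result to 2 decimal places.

SE(x̄_st) ≈ 1.42

V̂(x̄_st) = Σ W_h² s_h²/n_h, with W_h = N_h/N and N = 1800:
  stratum 1: (675/1800)²·15.37²/22 = 1.51004
  stratum 2: (1125/1800)²·14.62²/164 = 0.509109
V̂(x̄_st) = 2.01915
SE(x̄_st) = √2.01915 = 1.42097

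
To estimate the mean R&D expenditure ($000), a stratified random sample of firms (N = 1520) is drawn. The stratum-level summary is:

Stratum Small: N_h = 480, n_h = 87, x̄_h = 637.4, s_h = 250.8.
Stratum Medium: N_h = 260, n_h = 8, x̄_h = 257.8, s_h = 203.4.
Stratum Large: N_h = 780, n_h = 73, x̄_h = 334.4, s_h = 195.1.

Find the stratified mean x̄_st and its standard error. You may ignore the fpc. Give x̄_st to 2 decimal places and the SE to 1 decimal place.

x̄_st = Σ W_h x̄_h = (480·637.4 + 260·257.8 + 780·334.4)/1520 = 416.98158
V̂(x̄_st) = Σ W_h² s_h²/n_h, with W_h = N_h/N and N = 1520:
  stratum Small: (480/1520)²·250.8²/87 = 72.0993
  stratum Medium: (260/1520)²·203.4²/8 = 151.311
  stratum Large: (780/1520)²·195.1²/73 = 137.307
V̂(x̄_st) = 360.718
SE(x̄_st) = √360.718 = 18.9926

x̄_st ≈ 416.98, SE ≈ 19.0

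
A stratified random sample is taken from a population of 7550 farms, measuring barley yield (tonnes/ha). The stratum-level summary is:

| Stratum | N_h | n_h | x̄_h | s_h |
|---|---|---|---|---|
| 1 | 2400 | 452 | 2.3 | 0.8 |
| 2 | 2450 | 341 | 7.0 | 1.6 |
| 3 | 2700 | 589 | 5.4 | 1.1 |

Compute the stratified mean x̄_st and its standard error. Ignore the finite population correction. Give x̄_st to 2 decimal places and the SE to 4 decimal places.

x̄_st = Σ W_h x̄_h = (2400·2.3 + 2450·7.0 + 2700·5.4)/7550 = 4.93377
V̂(x̄_st) = Σ W_h² s_h²/n_h, with W_h = N_h/N and N = 7550:
  stratum 1: (2400/7550)²·0.8²/452 = 0.000143077
  stratum 2: (2450/7550)²·1.6²/341 = 0.00079054
  stratum 3: (2700/7550)²·1.1²/589 = 0.000262726
V̂(x̄_st) = 0.00119634
SE(x̄_st) = √0.00119634 = 0.0345882

x̄_st ≈ 4.93, SE ≈ 0.0346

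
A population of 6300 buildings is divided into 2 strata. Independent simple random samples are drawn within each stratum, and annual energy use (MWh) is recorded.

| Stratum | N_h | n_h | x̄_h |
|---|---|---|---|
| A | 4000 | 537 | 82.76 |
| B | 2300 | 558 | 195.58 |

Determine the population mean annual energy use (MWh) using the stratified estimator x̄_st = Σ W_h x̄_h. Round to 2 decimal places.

x̄_st ≈ 123.95

N = Σ N_h = 6300. Stratum weights W_h = N_h/N.
x̄_st = (4000·82.76 + 2300·195.58) / 6300 = 123.9483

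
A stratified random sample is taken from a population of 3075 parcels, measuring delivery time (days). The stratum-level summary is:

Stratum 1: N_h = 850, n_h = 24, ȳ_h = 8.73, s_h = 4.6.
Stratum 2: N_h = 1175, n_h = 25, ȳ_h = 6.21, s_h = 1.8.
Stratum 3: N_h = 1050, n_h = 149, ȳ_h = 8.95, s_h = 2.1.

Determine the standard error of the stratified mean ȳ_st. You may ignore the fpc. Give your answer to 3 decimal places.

SE(ȳ_st) ≈ 0.300

V̂(ȳ_st) = Σ W_h² s_h²/n_h, with W_h = N_h/N and N = 3075:
  stratum 1: (850/3075)²·4.6²/24 = 0.0673677
  stratum 2: (1175/3075)²·1.8²/25 = 0.018923
  stratum 3: (1050/3075)²·2.1²/149 = 0.00345097
V̂(ȳ_st) = 0.0897417
SE(ȳ_st) = √0.0897417 = 0.299569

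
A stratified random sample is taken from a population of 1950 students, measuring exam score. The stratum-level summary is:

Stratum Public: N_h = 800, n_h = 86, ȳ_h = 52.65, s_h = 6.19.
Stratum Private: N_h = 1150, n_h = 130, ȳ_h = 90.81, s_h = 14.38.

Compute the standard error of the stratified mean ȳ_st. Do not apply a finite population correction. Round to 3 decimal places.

V̂(ȳ_st) = Σ W_h² s_h²/n_h, with W_h = N_h/N and N = 1950:
  stratum Public: (800/1950)²·6.19²/86 = 0.0749883
  stratum Private: (1150/1950)²·14.38²/130 = 0.553224
V̂(ȳ_st) = 0.628212
SE(ȳ_st) = √0.628212 = 0.792598

SE(ȳ_st) ≈ 0.793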